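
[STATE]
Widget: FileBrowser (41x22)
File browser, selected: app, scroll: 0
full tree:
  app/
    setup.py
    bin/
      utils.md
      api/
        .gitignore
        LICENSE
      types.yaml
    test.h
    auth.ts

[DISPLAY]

> [-] app/                               
    setup.py                             
    [+] bin/                             
    test.h                               
    auth.ts                              
                                         
                                         
                                         
                                         
                                         
                                         
                                         
                                         
                                         
                                         
                                         
                                         
                                         
                                         
                                         
                                         
                                         


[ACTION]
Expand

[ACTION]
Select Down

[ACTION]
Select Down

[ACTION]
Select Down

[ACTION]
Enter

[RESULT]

  [-] app/                               
    setup.py                             
    [+] bin/                             
  > test.h                               
    auth.ts                              
                                         
                                         
                                         
                                         
                                         
                                         
                                         
                                         
                                         
                                         
                                         
                                         
                                         
                                         
                                         
                                         
                                         


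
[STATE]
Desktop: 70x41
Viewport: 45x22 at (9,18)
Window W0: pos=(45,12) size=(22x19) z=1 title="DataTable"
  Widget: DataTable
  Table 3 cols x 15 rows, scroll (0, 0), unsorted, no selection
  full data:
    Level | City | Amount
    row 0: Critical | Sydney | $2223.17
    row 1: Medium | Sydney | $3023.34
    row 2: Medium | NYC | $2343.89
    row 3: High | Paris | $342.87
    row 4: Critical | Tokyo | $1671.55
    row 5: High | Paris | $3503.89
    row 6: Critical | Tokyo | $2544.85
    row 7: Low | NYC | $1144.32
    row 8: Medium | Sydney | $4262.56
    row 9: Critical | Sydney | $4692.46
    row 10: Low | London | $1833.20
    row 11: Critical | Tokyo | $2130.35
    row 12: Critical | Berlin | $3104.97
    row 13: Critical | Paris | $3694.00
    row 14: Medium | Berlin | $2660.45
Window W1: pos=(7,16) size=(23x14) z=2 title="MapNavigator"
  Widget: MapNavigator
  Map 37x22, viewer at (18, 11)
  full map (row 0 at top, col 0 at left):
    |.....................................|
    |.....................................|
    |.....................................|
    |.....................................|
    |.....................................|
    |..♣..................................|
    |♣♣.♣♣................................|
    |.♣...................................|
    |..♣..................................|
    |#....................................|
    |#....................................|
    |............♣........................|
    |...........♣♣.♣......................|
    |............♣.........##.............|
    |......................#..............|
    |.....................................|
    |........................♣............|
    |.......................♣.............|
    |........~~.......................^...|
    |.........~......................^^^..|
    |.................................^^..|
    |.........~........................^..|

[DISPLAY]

────────────────────┨               ┃Medium  
....................┃               ┃Medium  
....................┃               ┃High    
....................┃               ┃Critical
....................┃               ┃High    
....................┃               ┃Critical
...♣.....@..........┃               ┃Low     
..♣♣.♣..............┃               ┃Medium  
...♣.........##.....┃               ┃Critical
.............#......┃               ┃Low     
....................┃               ┃Critical
━━━━━━━━━━━━━━━━━━━━┛               ┃Critical
                                    ┗━━━━━━━━
                                             
                                             
                                             
                                             
                                             
                                             
                                             
                                             
                                             


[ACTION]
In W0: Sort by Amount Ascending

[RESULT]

────────────────────┨               ┃Low     
....................┃               ┃Critical
....................┃               ┃Low     
....................┃               ┃Critical
....................┃               ┃Critical
....................┃               ┃Medium  
...♣.....@..........┃               ┃Critical
..♣♣.♣..............┃               ┃Medium  
...♣.........##.....┃               ┃Medium  
.............#......┃               ┃Critical
....................┃               ┃High    
━━━━━━━━━━━━━━━━━━━━┛               ┃Critical
                                    ┗━━━━━━━━
                                             
                                             
                                             
                                             
                                             
                                             
                                             
                                             
                                             


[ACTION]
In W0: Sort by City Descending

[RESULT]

────────────────────┨               ┃Critical
....................┃               ┃Critical
....................┃               ┃Critical
....................┃               ┃Medium  
....................┃               ┃Medium  
....................┃               ┃Critical
...♣.....@..........┃               ┃High    
..♣♣.♣..............┃               ┃High    
...♣.........##.....┃               ┃Critical
.............#......┃               ┃Low     
....................┃               ┃Medium  
━━━━━━━━━━━━━━━━━━━━┛               ┃Low     
                                    ┗━━━━━━━━
                                             
                                             
                                             
                                             
                                             
                                             
                                             
                                             
                                             


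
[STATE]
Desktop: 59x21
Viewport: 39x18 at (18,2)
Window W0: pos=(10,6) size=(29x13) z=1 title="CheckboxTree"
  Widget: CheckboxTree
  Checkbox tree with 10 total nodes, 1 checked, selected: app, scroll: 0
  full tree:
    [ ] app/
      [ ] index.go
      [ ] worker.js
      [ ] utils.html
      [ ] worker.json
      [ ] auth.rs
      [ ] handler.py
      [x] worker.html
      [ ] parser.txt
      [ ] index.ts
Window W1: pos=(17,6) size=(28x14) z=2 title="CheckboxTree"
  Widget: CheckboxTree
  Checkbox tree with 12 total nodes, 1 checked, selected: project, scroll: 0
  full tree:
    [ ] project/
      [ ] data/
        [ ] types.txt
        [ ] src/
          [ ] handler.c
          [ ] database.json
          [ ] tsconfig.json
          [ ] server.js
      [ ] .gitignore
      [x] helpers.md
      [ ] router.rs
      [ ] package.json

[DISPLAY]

                                       
                                       
                                       
                                       
━━━━━━━━━━━━━━━━━━━━━━━━━━┓            
 CheckboxTree             ┃            
──────────────────────────┨            
>[-] project/             ┃            
   [ ] data/              ┃            
     [ ] types.txt        ┃            
     [ ] src/             ┃            
       [ ] handler.c      ┃            
       [ ] database.json  ┃            
       [ ] tsconfig.json  ┃            
       [ ] server.js      ┃            
   [ ] .gitignore         ┃            
   [x] helpers.md         ┃            
━━━━━━━━━━━━━━━━━━━━━━━━━━┛            


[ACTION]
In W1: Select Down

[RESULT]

                                       
                                       
                                       
                                       
━━━━━━━━━━━━━━━━━━━━━━━━━━┓            
 CheckboxTree             ┃            
──────────────────────────┨            
 [-] project/             ┃            
>  [ ] data/              ┃            
     [ ] types.txt        ┃            
     [ ] src/             ┃            
       [ ] handler.c      ┃            
       [ ] database.json  ┃            
       [ ] tsconfig.json  ┃            
       [ ] server.js      ┃            
   [ ] .gitignore         ┃            
   [x] helpers.md         ┃            
━━━━━━━━━━━━━━━━━━━━━━━━━━┛            


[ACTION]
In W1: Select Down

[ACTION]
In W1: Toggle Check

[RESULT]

                                       
                                       
                                       
                                       
━━━━━━━━━━━━━━━━━━━━━━━━━━┓            
 CheckboxTree             ┃            
──────────────────────────┨            
 [-] project/             ┃            
   [-] data/              ┃            
>    [x] types.txt        ┃            
     [ ] src/             ┃            
       [ ] handler.c      ┃            
       [ ] database.json  ┃            
       [ ] tsconfig.json  ┃            
       [ ] server.js      ┃            
   [ ] .gitignore         ┃            
   [x] helpers.md         ┃            
━━━━━━━━━━━━━━━━━━━━━━━━━━┛            


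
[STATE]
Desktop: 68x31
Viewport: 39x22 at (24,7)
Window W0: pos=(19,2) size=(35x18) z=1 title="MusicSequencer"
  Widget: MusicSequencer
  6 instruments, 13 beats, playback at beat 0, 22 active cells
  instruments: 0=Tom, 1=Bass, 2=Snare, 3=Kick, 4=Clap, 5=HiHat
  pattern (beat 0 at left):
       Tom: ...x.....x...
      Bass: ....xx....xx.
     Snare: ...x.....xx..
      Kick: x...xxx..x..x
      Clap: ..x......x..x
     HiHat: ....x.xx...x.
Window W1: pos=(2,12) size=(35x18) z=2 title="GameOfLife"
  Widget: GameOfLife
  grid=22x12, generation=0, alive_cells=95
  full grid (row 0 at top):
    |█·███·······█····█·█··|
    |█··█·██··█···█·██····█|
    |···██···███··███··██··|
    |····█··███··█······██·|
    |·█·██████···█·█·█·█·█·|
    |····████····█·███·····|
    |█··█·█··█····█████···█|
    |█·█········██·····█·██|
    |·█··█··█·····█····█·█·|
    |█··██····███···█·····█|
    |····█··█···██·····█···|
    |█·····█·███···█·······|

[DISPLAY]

ss····██····██·              ┃         
re···█·····██··              ┃         
ck█···███··█··█              ┃         
ap··█······█··█              ┃         
at····█·██···█·              ┃         
━━━━━━━━━━━━┓                ┃         
            ┃                ┃         
────────────┨                ┃         
            ┃                ┃         
·           ┃                ┃         
█           ┃                ┃         
·           ┃                ┃         
·           ┃━━━━━━━━━━━━━━━━┛         
·           ┃                          
·           ┃                          
█           ┃                          
█           ┃                          
·           ┃                          
█           ┃                          
·           ┃                          
·           ┃                          
            ┃                          


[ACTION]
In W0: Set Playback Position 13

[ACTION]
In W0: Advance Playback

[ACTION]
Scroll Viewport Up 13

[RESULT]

                                       
                                       
━━━━━━━━━━━━━━━━━━━━━━━━━━━━━┓         
icSequencer                  ┃         
─────────────────────────────┨         
  0▼23456789012              ┃         
om···█·····█···              ┃         
ss····██····██·              ┃         
re···█·····██··              ┃         
ck█···███··█··█              ┃         
ap··█······█··█              ┃         
at····█·██···█·              ┃         
━━━━━━━━━━━━┓                ┃         
            ┃                ┃         
────────────┨                ┃         
            ┃                ┃         
·           ┃                ┃         
█           ┃                ┃         
·           ┃                ┃         
·           ┃━━━━━━━━━━━━━━━━┛         
·           ┃                          
·           ┃                          


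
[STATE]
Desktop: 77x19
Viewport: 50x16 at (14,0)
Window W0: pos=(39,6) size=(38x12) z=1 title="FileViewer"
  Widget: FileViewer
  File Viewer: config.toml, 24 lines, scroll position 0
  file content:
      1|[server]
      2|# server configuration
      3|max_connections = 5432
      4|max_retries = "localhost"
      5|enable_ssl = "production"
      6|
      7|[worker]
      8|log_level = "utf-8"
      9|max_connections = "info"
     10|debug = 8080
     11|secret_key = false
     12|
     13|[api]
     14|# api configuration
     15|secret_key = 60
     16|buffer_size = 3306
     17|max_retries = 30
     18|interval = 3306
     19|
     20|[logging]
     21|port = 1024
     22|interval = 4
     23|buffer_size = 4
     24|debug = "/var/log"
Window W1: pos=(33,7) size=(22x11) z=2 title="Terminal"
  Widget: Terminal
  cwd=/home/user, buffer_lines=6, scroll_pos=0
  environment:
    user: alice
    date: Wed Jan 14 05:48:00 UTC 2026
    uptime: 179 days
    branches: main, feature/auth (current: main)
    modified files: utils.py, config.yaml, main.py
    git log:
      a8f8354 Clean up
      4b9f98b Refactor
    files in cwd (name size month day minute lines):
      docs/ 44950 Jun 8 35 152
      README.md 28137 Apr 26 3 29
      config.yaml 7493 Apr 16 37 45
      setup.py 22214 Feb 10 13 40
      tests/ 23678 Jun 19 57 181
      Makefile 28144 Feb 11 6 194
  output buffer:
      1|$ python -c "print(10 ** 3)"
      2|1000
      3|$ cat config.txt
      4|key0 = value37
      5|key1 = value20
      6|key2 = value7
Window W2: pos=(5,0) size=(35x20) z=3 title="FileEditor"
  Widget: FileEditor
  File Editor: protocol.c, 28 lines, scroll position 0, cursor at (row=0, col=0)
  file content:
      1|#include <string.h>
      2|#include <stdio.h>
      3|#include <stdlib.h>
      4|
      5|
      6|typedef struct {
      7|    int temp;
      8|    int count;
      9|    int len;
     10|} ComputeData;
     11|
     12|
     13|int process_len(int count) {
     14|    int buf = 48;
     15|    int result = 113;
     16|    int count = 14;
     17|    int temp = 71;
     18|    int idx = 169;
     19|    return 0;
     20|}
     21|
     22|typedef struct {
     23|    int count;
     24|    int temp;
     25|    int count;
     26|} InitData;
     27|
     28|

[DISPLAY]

━━━━━━━━━━━━━━━━━━━━━━━━━┓                        
tor                      ┃                        
─────────────────────────┨                        
 <string.h>             ▲┃                        
 <stdio.h>              █┃                        
 <stdlib.h>             ░┃                        
                        ░┃━━━━━━━━━━━━━━━━━━━━━━━━
                        ░┃━━━━━━━━━━━━━━┓         
struct {                ░┃nal           ┃─────────
temp;                   ░┃──────────────┨         
count;                  ░┃on -c "print(1┃uration  
len;                    ░┃              ┃ = 5432  
eData;                  ░┃config.txt    ┃localhost
                        ░┃ value37      ┃roduction
                        ░┃ value20      ┃         
ess_len(int count) {    ░┃ value7       ┃         


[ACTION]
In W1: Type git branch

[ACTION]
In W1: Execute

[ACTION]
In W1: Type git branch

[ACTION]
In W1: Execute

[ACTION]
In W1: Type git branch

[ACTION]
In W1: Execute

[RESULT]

━━━━━━━━━━━━━━━━━━━━━━━━━┓                        
tor                      ┃                        
─────────────────────────┨                        
 <string.h>             ▲┃                        
 <stdio.h>              █┃                        
 <stdlib.h>             ░┃                        
                        ░┃━━━━━━━━━━━━━━━━━━━━━━━━
                        ░┃━━━━━━━━━━━━━━┓         
struct {                ░┃nal           ┃─────────
temp;                   ░┃──────────────┨         
count;                  ░┃branch        ┃uration  
len;                    ░┃              ┃ = 5432  
eData;                  ░┃ure/auth      ┃localhost
                        ░┃branch        ┃roduction
                        ░┃              ┃         
ess_len(int count) {    ░┃ure/auth      ┃         


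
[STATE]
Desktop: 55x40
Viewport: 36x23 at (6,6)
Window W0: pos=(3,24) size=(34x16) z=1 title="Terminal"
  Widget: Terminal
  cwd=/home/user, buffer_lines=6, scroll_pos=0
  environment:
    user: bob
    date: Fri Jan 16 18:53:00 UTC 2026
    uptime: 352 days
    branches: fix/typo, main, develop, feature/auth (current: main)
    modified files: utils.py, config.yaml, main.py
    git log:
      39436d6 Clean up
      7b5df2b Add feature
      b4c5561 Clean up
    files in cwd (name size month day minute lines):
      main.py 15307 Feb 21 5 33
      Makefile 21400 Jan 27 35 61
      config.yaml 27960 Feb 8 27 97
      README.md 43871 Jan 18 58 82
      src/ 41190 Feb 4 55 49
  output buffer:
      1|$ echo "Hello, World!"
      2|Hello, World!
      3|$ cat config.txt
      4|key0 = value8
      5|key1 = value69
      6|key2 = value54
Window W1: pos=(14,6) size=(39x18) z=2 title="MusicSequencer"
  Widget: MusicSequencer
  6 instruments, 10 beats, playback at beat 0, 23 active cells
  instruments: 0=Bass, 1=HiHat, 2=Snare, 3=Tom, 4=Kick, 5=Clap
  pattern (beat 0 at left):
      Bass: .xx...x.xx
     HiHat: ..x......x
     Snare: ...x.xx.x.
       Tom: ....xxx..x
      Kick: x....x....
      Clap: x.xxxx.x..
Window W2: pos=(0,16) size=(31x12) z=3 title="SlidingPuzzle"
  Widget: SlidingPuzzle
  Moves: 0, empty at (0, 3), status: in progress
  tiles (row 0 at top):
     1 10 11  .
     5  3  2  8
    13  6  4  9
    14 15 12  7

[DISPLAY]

        ┏━━━━━━━━━━━━━━━━━━━━━━━━━━━
        ┃ MusicSequencer            
        ┠───────────────────────────
        ┃      ▼123456789           
        ┃  Bass·██···█·██           
        ┃ HiHat··█······█           
        ┃ Snare···█·██·█·           
        ┃   Tom····███··█           
        ┃  Kick█····█····           
        ┃  Clap█·████·█··           
━━━━━━━━━━━━━━━━━━━━━━━━┓           
ingPuzzle               ┃           
────────────────────────┨           
┬────┬────┬────┐        ┃           
│ 10 │ 11 │    │        ┃           
┼────┼────┼────┤        ┃           
│  3 │  2 │  8 │        ┃           
┼────┼────┼────┤        ┃━━━━━━━━━━━
│  6 │  4 │  9 │        ┃━━━━━┓     
┼────┼────┼────┤        ┃     ┃     
│ 15 │ 12 │  7 │        ┃─────┨     
━━━━━━━━━━━━━━━━━━━━━━━━┛     ┃     
llo, World!                   ┃     


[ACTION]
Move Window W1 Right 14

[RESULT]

          ┏━━━━━━━━━━━━━━━━━━━━━━━━━
          ┃ MusicSequencer          
          ┠─────────────────────────
          ┃      ▼123456789         
          ┃  Bass·██···█·██         
          ┃ HiHat··█······█         
          ┃ Snare···█·██·█·         
          ┃   Tom····███··█         
          ┃  Kick█····█····         
          ┃  Clap█·████·█··         
━━━━━━━━━━━━━━━━━━━━━━━━┓           
ingPuzzle               ┃           
────────────────────────┨           
┬────┬────┬────┐        ┃           
│ 10 │ 11 │    │        ┃           
┼────┼────┼────┤        ┃           
│  3 │  2 │  8 │        ┃           
┼────┼────┼────┤        ┃━━━━━━━━━━━
│  6 │  4 │  9 │        ┃━━━━━┓     
┼────┼────┼────┤        ┃     ┃     
│ 15 │ 12 │  7 │        ┃─────┨     
━━━━━━━━━━━━━━━━━━━━━━━━┛     ┃     
llo, World!                   ┃     


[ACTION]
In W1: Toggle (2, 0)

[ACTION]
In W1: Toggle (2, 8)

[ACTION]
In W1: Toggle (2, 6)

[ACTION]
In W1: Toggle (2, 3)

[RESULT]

          ┏━━━━━━━━━━━━━━━━━━━━━━━━━
          ┃ MusicSequencer          
          ┠─────────────────────────
          ┃      ▼123456789         
          ┃  Bass·██···█·██         
          ┃ HiHat··█······█         
          ┃ Snare█····█····         
          ┃   Tom····███··█         
          ┃  Kick█····█····         
          ┃  Clap█·████·█··         
━━━━━━━━━━━━━━━━━━━━━━━━┓           
ingPuzzle               ┃           
────────────────────────┨           
┬────┬────┬────┐        ┃           
│ 10 │ 11 │    │        ┃           
┼────┼────┼────┤        ┃           
│  3 │  2 │  8 │        ┃           
┼────┼────┼────┤        ┃━━━━━━━━━━━
│  6 │  4 │  9 │        ┃━━━━━┓     
┼────┼────┼────┤        ┃     ┃     
│ 15 │ 12 │  7 │        ┃─────┨     
━━━━━━━━━━━━━━━━━━━━━━━━┛     ┃     
llo, World!                   ┃     


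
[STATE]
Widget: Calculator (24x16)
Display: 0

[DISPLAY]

                       0
┌───┬───┬───┬───┐       
│ 7 │ 8 │ 9 │ ÷ │       
├───┼───┼───┼───┤       
│ 4 │ 5 │ 6 │ × │       
├───┼───┼───┼───┤       
│ 1 │ 2 │ 3 │ - │       
├───┼───┼───┼───┤       
│ 0 │ . │ = │ + │       
├───┼───┼───┼───┤       
│ C │ MC│ MR│ M+│       
└───┴───┴───┴───┘       
                        
                        
                        
                        


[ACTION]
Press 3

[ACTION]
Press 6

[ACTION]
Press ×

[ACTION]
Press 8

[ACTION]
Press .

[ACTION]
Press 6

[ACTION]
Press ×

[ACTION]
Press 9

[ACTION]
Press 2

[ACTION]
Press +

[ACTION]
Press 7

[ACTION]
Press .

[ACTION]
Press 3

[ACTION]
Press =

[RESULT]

                 28490.5
┌───┬───┬───┬───┐       
│ 7 │ 8 │ 9 │ ÷ │       
├───┼───┼───┼───┤       
│ 4 │ 5 │ 6 │ × │       
├───┼───┼───┼───┤       
│ 1 │ 2 │ 3 │ - │       
├───┼───┼───┼───┤       
│ 0 │ . │ = │ + │       
├───┼───┼───┼───┤       
│ C │ MC│ MR│ M+│       
└───┴───┴───┴───┘       
                        
                        
                        
                        


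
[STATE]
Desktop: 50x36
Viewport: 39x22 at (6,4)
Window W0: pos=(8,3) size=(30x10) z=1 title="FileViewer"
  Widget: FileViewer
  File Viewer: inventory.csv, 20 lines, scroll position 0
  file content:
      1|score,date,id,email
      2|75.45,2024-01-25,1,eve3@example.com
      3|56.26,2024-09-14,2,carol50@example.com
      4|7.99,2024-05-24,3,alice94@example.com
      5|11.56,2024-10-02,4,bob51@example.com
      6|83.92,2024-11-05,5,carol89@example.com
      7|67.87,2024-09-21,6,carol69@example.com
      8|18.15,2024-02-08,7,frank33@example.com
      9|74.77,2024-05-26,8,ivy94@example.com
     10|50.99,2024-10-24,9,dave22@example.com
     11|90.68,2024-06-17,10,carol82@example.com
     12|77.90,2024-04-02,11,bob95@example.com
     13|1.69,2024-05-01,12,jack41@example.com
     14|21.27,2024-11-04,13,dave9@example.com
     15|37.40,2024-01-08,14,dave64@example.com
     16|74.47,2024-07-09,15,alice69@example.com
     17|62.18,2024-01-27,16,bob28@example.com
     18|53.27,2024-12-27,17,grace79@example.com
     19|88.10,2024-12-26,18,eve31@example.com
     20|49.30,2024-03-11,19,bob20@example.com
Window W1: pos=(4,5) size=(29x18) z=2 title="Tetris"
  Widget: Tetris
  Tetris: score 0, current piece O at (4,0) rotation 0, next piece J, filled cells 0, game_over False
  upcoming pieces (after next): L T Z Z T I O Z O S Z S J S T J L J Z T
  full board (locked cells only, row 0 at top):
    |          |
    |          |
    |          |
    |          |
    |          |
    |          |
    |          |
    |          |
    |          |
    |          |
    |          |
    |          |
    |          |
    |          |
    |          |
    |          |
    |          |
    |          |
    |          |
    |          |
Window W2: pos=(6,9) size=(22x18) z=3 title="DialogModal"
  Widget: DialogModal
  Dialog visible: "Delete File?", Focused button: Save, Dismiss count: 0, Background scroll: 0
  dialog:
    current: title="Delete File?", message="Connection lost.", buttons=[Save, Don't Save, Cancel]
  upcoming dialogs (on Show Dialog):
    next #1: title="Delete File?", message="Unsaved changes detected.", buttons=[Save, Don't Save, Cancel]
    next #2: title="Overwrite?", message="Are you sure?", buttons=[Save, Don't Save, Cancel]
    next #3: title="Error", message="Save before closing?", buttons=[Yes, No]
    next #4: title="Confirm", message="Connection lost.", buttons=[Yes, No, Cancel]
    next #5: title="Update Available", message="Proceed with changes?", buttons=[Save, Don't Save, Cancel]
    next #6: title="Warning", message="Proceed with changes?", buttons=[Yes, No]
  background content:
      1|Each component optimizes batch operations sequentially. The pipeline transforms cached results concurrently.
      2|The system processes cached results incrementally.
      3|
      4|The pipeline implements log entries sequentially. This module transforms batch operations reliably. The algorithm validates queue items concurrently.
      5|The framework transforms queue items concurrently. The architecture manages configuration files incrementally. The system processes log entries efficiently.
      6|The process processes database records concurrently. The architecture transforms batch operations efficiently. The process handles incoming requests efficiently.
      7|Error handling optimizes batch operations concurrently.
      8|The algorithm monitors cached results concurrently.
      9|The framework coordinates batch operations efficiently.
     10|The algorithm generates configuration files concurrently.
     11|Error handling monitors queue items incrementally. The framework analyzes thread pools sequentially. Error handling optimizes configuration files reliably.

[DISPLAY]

  ┃ FileViewer                 ┃       
━━━━━━━━━━━━━━━━━━━━━━━━━━┓────┨       
Tetris                    ┃   ▲┃       
──────────────────────────┨exa█┃       
         │Next:           ┃50@░┃       
┏━━━━━━━━━━━━━━━━━━━━┓    ┃4@e░┃       
┃ DialogModal        ┃    ┃@ex░┃       
┠────────────────────┨    ┃89@▼┃       
┃Each component optim┃    ┃━━━━┛       
┃The system processes┃    ┃            
┃                    ┃    ┃            
┃The pipeline impleme┃    ┃            
┃Th┌──────────────┐sf┃    ┃            
┃Th│ Delete File? │se┃    ┃            
┃Er│Connection los│im┃    ┃            
┃Th│[Save]  Don't │to┃    ┃            
┃Th└──────────────┘di┃    ┃            
┃The algorithm genera┃    ┃            
┃Error handling monit┃━━━━┛            
┃                    ┃                 
┃                    ┃                 
┃                    ┃                 


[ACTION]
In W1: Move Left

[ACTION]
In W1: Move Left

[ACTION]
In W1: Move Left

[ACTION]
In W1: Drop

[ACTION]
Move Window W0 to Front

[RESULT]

  ┃ FileViewer                 ┃       
━━┠────────────────────────────┨       
Te┃score,date,id,email        ▲┃       
──┃75.45,2024-01-25,1,eve3@exa█┃       
  ┃56.26,2024-09-14,2,carol50@░┃       
┏━┃7.99,2024-05-24,3,alice94@e░┃       
┃ ┃11.56,2024-10-02,4,bob51@ex░┃       
┠─┃83.92,2024-11-05,5,carol89@▼┃       
┃E┗━━━━━━━━━━━━━━━━━━━━━━━━━━━━┛       
┃The system processes┃    ┃            
┃                    ┃    ┃            
┃The pipeline impleme┃    ┃            
┃Th┌──────────────┐sf┃    ┃            
┃Th│ Delete File? │se┃    ┃            
┃Er│Connection los│im┃    ┃            
┃Th│[Save]  Don't │to┃    ┃            
┃Th└──────────────┘di┃    ┃            
┃The algorithm genera┃    ┃            
┃Error handling monit┃━━━━┛            
┃                    ┃                 
┃                    ┃                 
┃                    ┃                 


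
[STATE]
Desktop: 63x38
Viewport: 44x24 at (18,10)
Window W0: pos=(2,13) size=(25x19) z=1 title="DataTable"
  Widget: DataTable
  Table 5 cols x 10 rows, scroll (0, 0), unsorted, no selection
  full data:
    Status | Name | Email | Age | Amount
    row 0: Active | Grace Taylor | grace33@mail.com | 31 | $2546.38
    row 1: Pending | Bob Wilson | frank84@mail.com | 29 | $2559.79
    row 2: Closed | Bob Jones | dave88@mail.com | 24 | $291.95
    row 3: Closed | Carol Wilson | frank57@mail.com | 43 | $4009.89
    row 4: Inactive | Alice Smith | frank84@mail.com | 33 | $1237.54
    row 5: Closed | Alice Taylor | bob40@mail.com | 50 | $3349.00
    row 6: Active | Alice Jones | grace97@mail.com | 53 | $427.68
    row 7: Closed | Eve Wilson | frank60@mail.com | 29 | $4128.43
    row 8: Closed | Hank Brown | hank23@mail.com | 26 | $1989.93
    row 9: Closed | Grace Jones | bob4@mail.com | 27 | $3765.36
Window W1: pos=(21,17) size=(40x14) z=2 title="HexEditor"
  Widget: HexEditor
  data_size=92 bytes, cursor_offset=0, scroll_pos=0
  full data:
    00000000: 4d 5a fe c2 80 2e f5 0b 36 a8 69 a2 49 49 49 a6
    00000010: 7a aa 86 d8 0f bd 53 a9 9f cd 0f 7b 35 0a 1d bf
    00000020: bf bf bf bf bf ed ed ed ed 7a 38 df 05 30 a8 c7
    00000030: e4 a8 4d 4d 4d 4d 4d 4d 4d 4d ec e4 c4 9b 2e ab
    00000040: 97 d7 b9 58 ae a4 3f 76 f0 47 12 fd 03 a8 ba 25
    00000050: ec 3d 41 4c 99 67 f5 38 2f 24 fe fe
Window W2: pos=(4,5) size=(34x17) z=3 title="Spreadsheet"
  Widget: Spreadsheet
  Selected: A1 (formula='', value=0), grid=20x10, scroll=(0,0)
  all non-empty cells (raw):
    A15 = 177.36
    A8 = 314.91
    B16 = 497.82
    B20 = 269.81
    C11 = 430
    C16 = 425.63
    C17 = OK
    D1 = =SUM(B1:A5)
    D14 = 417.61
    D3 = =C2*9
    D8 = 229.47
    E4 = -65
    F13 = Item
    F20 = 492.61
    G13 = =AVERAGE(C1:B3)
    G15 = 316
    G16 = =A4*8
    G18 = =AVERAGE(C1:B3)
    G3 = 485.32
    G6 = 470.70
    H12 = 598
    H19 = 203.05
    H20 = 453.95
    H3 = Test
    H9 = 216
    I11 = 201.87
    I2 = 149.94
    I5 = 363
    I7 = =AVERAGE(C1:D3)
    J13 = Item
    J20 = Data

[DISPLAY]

-------------------┃                        
      0       0    ┃                        
      0       0    ┃                        
      0       0    ┃                        
      0       0    ┃                        
      0       0    ┃                        
      0       0    ┃                        
      0       0    ┃━━━━━━━━━━━━━━━━━━━━━━┓ 
      0       0  22┃                      ┃ 
      0       0    ┃──────────────────────┨ 
      0       0    ┃fe c2 80 2e f5 0b  36 ┃ 
━━━━━━━━━━━━━━━━━━━┛86 d8 0f bd 53 a9  9f ┃ 
Smi┃00000020  bf bf bf bf bf ed ed ed  ed ┃ 
Tay┃00000030  e4 a8 4d 4d 4d 4d 4d 4d  4d ┃ 
Jon┃00000040  97 d7 b9 58 ae a4 3f 76  f0 ┃ 
lso┃00000050  ec 3d 41 4c 99 67 f5 38  2f ┃ 
row┃                                      ┃ 
Jon┃                                      ┃ 
   ┃                                      ┃ 
   ┃                                      ┃ 
   ┗━━━━━━━━━━━━━━━━━━━━━━━━━━━━━━━━━━━━━━┛ 
━━━━━━━━┛                                   
                                            
                                            


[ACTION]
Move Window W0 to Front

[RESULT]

-------------------┃                        
      0       0    ┃                        
      0       0    ┃                        
━━━━━━━━┓     0    ┃                        
        ┃     0    ┃                        
────────┨     0    ┃                        
      │E┃     0    ┃                        
──────┼─┃     0    ┃━━━━━━━━━━━━━━━━━━━━━━┓ 
Taylor│g┃     0  22┃                      ┃ 
lson  │f┃     0    ┃──────────────────────┨ 
nes   │d┃     0    ┃fe c2 80 2e f5 0b  36 ┃ 
Wilson│f┃━━━━━━━━━━┛86 d8 0f bd 53 a9  9f ┃ 
Smith │f┃020  bf bf bf bf bf ed ed ed  ed ┃ 
Taylor│b┃030  e4 a8 4d 4d 4d 4d 4d 4d  4d ┃ 
Jones │g┃040  97 d7 b9 58 ae a4 3f 76  f0 ┃ 
lson  │f┃050  ec 3d 41 4c 99 67 f5 38  2f ┃ 
rown  │h┃                                 ┃ 
Jones │b┃                                 ┃ 
        ┃                                 ┃ 
        ┃                                 ┃ 
        ┃━━━━━━━━━━━━━━━━━━━━━━━━━━━━━━━━━┛ 
━━━━━━━━┛                                   
                                            
                                            


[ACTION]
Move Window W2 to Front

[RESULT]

-------------------┃                        
      0       0    ┃                        
      0       0    ┃                        
      0       0    ┃                        
      0       0    ┃                        
      0       0    ┃                        
      0       0    ┃                        
      0       0    ┃━━━━━━━━━━━━━━━━━━━━━━┓ 
      0       0  22┃                      ┃ 
      0       0    ┃──────────────────────┨ 
      0       0    ┃fe c2 80 2e f5 0b  36 ┃ 
━━━━━━━━━━━━━━━━━━━┛86 d8 0f bd 53 a9  9f ┃ 
Smith │f┃020  bf bf bf bf bf ed ed ed  ed ┃ 
Taylor│b┃030  e4 a8 4d 4d 4d 4d 4d 4d  4d ┃ 
Jones │g┃040  97 d7 b9 58 ae a4 3f 76  f0 ┃ 
lson  │f┃050  ec 3d 41 4c 99 67 f5 38  2f ┃ 
rown  │h┃                                 ┃ 
Jones │b┃                                 ┃ 
        ┃                                 ┃ 
        ┃                                 ┃ 
        ┃━━━━━━━━━━━━━━━━━━━━━━━━━━━━━━━━━┛ 
━━━━━━━━┛                                   
                                            
                                            


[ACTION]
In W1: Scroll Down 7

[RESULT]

-------------------┃                        
      0       0    ┃                        
      0       0    ┃                        
      0       0    ┃                        
      0       0    ┃                        
      0       0    ┃                        
      0       0    ┃                        
      0       0    ┃━━━━━━━━━━━━━━━━━━━━━━┓ 
      0       0  22┃                      ┃ 
      0       0    ┃──────────────────────┨ 
      0       0    ┃41 4c 99 67 f5 38  2f ┃ 
━━━━━━━━━━━━━━━━━━━┛                      ┃ 
Smith │f┃                                 ┃ 
Taylor│b┃                                 ┃ 
Jones │g┃                                 ┃ 
lson  │f┃                                 ┃ 
rown  │h┃                                 ┃ 
Jones │b┃                                 ┃ 
        ┃                                 ┃ 
        ┃                                 ┃ 
        ┃━━━━━━━━━━━━━━━━━━━━━━━━━━━━━━━━━┛ 
━━━━━━━━┛                                   
                                            
                                            
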